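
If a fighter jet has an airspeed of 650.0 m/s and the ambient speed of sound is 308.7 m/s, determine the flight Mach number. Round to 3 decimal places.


Step 1: M = V / a = 650.0 / 308.7
Step 2: M = 2.106

2.106


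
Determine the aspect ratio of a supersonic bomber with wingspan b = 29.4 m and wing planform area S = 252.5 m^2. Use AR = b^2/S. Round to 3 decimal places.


Step 1: b^2 = 29.4^2 = 864.36
Step 2: AR = 864.36 / 252.5 = 3.423

3.423


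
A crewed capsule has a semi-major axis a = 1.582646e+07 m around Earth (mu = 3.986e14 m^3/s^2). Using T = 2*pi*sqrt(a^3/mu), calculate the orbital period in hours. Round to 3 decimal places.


Step 1: a^3 / mu = 3.964162e+21 / 3.986e14 = 9.945212e+06
Step 2: sqrt(9.945212e+06) = 3153.6031 s
Step 3: T = 2*pi * 3153.6031 = 19814.67 s
Step 4: T in hours = 19814.67 / 3600 = 5.504 hours

5.504


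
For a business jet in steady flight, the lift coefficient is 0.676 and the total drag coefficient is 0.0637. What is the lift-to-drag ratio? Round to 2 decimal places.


Step 1: L/D = CL / CD = 0.676 / 0.0637
Step 2: L/D = 10.61

10.61


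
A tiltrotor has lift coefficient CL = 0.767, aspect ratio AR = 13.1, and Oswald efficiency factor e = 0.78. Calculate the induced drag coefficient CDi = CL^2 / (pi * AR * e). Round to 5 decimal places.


Step 1: CL^2 = 0.767^2 = 0.588289
Step 2: pi * AR * e = 3.14159 * 13.1 * 0.78 = 32.100794
Step 3: CDi = 0.588289 / 32.100794 = 0.01833

0.01833


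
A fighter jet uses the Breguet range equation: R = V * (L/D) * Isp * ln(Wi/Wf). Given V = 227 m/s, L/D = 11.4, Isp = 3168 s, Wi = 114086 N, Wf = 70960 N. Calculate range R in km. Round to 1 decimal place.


Step 1: Coefficient = V * (L/D) * Isp = 227 * 11.4 * 3168 = 8198150.4 m
Step 2: Wi/Wf = 114086 / 70960 = 1.607751
Step 3: ln(1.607751) = 0.474836
Step 4: R = 8198150.4 * 0.474836 = 3892778.7 m = 3892.8 km

3892.8


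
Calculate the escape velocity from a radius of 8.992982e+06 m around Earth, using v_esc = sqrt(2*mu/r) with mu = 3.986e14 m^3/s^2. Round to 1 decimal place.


Step 1: 2*mu/r = 2 * 3.986e14 / 8.992982e+06 = 88646902.6625
Step 2: v_esc = sqrt(88646902.6625) = 9415.2 m/s

9415.2


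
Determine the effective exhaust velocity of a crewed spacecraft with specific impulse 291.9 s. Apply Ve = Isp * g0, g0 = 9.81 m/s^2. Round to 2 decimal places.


Step 1: Ve = Isp * g0 = 291.9 * 9.81
Step 2: Ve = 2863.54 m/s

2863.54


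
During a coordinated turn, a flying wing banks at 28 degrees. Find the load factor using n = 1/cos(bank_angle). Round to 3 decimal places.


Step 1: Convert 28 degrees to radians = 0.488692
Step 2: cos(28 deg) = 0.882948
Step 3: n = 1 / 0.882948 = 1.133

1.133


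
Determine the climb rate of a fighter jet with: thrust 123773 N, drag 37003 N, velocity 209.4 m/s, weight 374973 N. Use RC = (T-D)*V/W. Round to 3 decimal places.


Step 1: Excess thrust = T - D = 123773 - 37003 = 86770 N
Step 2: Excess power = 86770 * 209.4 = 18169638.0 W
Step 3: RC = 18169638.0 / 374973 = 48.456 m/s

48.456


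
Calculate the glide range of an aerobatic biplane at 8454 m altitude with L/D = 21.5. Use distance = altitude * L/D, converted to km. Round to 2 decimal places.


Step 1: Glide distance = altitude * L/D = 8454 * 21.5 = 181761.0 m
Step 2: Convert to km: 181761.0 / 1000 = 181.76 km

181.76


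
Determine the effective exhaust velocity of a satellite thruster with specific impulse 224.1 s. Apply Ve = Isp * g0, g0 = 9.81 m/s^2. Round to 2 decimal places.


Step 1: Ve = Isp * g0 = 224.1 * 9.81
Step 2: Ve = 2198.42 m/s

2198.42


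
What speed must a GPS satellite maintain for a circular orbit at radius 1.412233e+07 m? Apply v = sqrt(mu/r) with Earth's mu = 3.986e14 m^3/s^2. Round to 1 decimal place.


Step 1: mu / r = 3.986e14 / 1.412233e+07 = 28224804.2639
Step 2: v = sqrt(28224804.2639) = 5312.7 m/s

5312.7


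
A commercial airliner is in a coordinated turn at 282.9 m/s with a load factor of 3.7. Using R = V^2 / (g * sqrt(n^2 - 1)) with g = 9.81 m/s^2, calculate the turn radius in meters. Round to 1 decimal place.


Step 1: V^2 = 282.9^2 = 80032.41
Step 2: n^2 - 1 = 3.7^2 - 1 = 12.69
Step 3: sqrt(12.69) = 3.562303
Step 4: R = 80032.41 / (9.81 * 3.562303) = 2290.2 m

2290.2


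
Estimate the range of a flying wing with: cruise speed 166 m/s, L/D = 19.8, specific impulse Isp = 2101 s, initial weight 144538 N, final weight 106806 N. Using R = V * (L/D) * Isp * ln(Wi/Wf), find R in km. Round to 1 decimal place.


Step 1: Coefficient = V * (L/D) * Isp = 166 * 19.8 * 2101 = 6905566.8 m
Step 2: Wi/Wf = 144538 / 106806 = 1.353276
Step 3: ln(1.353276) = 0.302528
Step 4: R = 6905566.8 * 0.302528 = 2089129.7 m = 2089.1 km

2089.1


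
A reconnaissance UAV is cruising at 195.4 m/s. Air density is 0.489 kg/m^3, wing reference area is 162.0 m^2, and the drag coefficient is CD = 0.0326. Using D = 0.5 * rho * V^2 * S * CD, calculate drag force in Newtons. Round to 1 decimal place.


Step 1: Dynamic pressure q = 0.5 * 0.489 * 195.4^2 = 9335.2936 Pa
Step 2: Drag D = q * S * CD = 9335.2936 * 162.0 * 0.0326
Step 3: D = 49301.6 N

49301.6


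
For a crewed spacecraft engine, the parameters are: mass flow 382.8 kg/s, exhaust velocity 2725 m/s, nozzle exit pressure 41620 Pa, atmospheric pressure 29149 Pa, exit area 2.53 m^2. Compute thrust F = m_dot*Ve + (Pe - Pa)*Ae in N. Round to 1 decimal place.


Step 1: Momentum thrust = m_dot * Ve = 382.8 * 2725 = 1043130.0 N
Step 2: Pressure thrust = (Pe - Pa) * Ae = (41620 - 29149) * 2.53 = 31551.63 N
Step 3: Total thrust F = 1043130.0 + 31551.63 = 1074681.6 N

1074681.6


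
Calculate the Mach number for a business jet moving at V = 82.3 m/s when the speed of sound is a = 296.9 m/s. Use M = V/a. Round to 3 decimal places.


Step 1: M = V / a = 82.3 / 296.9
Step 2: M = 0.277

0.277


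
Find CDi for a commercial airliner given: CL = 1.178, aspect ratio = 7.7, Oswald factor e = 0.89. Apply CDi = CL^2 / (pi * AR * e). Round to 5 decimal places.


Step 1: CL^2 = 1.178^2 = 1.387684
Step 2: pi * AR * e = 3.14159 * 7.7 * 0.89 = 21.529334
Step 3: CDi = 1.387684 / 21.529334 = 0.06446

0.06446


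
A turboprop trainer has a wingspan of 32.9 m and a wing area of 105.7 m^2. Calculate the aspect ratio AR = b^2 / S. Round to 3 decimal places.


Step 1: b^2 = 32.9^2 = 1082.41
Step 2: AR = 1082.41 / 105.7 = 10.240

10.240


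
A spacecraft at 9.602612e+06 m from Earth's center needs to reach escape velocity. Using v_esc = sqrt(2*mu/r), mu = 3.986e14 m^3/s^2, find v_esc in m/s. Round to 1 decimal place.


Step 1: 2*mu/r = 2 * 3.986e14 / 9.602612e+06 = 83019078.559
Step 2: v_esc = sqrt(83019078.559) = 9111.5 m/s

9111.5


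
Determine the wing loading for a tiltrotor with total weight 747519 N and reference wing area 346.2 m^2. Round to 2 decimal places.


Step 1: Wing loading = W / S = 747519 / 346.2
Step 2: Wing loading = 2159.21 N/m^2

2159.21


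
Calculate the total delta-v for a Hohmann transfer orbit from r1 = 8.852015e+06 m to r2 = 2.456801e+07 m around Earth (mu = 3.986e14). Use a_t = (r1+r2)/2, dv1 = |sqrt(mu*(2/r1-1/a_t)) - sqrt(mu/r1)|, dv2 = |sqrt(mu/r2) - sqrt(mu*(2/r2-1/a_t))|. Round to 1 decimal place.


Step 1: Transfer semi-major axis a_t = (8.852015e+06 + 2.456801e+07) / 2 = 1.671001e+07 m
Step 2: v1 (circular at r1) = sqrt(mu/r1) = 6710.39 m/s
Step 3: v_t1 = sqrt(mu*(2/r1 - 1/a_t)) = 8136.62 m/s
Step 4: dv1 = |8136.62 - 6710.39| = 1426.24 m/s
Step 5: v2 (circular at r2) = 4027.95 m/s, v_t2 = 2931.68 m/s
Step 6: dv2 = |4027.95 - 2931.68| = 1096.27 m/s
Step 7: Total delta-v = 1426.24 + 1096.27 = 2522.5 m/s

2522.5


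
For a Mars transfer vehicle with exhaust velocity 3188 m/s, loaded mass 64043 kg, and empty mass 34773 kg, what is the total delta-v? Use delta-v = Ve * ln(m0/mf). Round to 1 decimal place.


Step 1: Mass ratio m0/mf = 64043 / 34773 = 1.841745
Step 2: ln(1.841745) = 0.610714
Step 3: delta-v = 3188 * 0.610714 = 1947.0 m/s

1947.0


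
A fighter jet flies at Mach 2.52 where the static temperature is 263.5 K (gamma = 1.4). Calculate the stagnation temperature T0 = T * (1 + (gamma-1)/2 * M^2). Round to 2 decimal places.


Step 1: (gamma-1)/2 = 0.2
Step 2: M^2 = 6.3504
Step 3: 1 + 0.2 * 6.3504 = 2.27008
Step 4: T0 = 263.5 * 2.27008 = 598.17 K

598.17


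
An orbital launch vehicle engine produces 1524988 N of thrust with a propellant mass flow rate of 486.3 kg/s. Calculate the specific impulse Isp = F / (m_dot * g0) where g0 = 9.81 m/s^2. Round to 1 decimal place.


Step 1: m_dot * g0 = 486.3 * 9.81 = 4770.6
Step 2: Isp = 1524988 / 4770.6 = 319.7 s

319.7


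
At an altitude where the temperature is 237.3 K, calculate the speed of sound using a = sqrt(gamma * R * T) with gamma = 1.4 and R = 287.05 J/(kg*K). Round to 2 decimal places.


Step 1: gamma * R * T = 1.4 * 287.05 * 237.3 = 95363.751
Step 2: a = sqrt(95363.751) = 308.81 m/s

308.81


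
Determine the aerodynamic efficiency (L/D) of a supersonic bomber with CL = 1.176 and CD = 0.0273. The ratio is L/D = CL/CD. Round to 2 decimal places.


Step 1: L/D = CL / CD = 1.176 / 0.0273
Step 2: L/D = 43.08

43.08


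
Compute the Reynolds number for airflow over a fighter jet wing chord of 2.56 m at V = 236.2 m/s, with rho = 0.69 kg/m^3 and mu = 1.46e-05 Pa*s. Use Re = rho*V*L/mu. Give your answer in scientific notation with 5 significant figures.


Step 1: Numerator = rho * V * L = 0.69 * 236.2 * 2.56 = 417.22368
Step 2: Re = 417.22368 / 1.46e-05
Step 3: Re = 2.8577e+07

2.8577e+07


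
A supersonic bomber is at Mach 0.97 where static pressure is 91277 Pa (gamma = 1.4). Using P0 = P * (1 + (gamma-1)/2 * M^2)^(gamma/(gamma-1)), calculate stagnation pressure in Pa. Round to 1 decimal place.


Step 1: (gamma-1)/2 * M^2 = 0.2 * 0.9409 = 0.18818
Step 2: 1 + 0.18818 = 1.18818
Step 3: Exponent gamma/(gamma-1) = 3.5
Step 4: P0 = 91277 * 1.18818^3.5 = 166897.3 Pa

166897.3


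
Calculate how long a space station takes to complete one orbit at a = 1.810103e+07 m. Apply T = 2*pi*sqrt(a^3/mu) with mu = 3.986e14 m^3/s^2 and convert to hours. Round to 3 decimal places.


Step 1: a^3 / mu = 5.930753e+21 / 3.986e14 = 1.487896e+07
Step 2: sqrt(1.487896e+07) = 3857.3255 s
Step 3: T = 2*pi * 3857.3255 = 24236.29 s
Step 4: T in hours = 24236.29 / 3600 = 6.732 hours

6.732


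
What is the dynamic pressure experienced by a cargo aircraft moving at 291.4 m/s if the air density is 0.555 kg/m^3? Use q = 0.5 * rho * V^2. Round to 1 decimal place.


Step 1: V^2 = 291.4^2 = 84913.96
Step 2: q = 0.5 * 0.555 * 84913.96
Step 3: q = 23563.6 Pa

23563.6


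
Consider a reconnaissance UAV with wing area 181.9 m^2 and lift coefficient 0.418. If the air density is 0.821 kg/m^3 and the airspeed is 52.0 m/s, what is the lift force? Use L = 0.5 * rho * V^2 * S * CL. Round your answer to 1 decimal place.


Step 1: Calculate dynamic pressure q = 0.5 * 0.821 * 52.0^2 = 0.5 * 0.821 * 2704.0 = 1109.992 Pa
Step 2: Multiply by wing area and lift coefficient: L = 1109.992 * 181.9 * 0.418
Step 3: L = 201907.5448 * 0.418 = 84397.4 N

84397.4


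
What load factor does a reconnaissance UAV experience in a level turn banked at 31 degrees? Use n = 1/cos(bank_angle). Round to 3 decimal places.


Step 1: Convert 31 degrees to radians = 0.541052
Step 2: cos(31 deg) = 0.857167
Step 3: n = 1 / 0.857167 = 1.167

1.167


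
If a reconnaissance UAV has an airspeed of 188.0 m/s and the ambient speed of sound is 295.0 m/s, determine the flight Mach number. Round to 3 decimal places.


Step 1: M = V / a = 188.0 / 295.0
Step 2: M = 0.637

0.637


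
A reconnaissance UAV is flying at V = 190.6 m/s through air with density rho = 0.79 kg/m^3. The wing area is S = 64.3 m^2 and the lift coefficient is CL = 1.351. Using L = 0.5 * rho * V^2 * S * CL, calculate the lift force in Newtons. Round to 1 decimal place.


Step 1: Calculate dynamic pressure q = 0.5 * 0.79 * 190.6^2 = 0.5 * 0.79 * 36328.36 = 14349.7022 Pa
Step 2: Multiply by wing area and lift coefficient: L = 14349.7022 * 64.3 * 1.351
Step 3: L = 922685.8515 * 1.351 = 1246548.6 N

1246548.6


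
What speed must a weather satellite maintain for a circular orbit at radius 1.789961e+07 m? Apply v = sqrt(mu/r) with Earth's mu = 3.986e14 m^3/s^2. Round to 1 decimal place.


Step 1: mu / r = 3.986e14 / 1.789961e+07 = 22268641.6073
Step 2: v = sqrt(22268641.6073) = 4719.0 m/s

4719.0


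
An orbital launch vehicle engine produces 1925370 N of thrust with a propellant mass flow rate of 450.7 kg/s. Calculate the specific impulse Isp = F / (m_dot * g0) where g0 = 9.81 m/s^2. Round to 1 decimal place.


Step 1: m_dot * g0 = 450.7 * 9.81 = 4421.37
Step 2: Isp = 1925370 / 4421.37 = 435.5 s

435.5


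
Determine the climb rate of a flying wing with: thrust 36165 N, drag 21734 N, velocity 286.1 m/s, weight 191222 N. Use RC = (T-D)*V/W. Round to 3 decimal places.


Step 1: Excess thrust = T - D = 36165 - 21734 = 14431 N
Step 2: Excess power = 14431 * 286.1 = 4128709.1 W
Step 3: RC = 4128709.1 / 191222 = 21.591 m/s

21.591


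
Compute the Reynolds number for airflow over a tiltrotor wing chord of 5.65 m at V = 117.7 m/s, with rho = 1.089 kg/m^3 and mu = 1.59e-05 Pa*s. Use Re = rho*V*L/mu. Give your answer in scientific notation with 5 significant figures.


Step 1: Numerator = rho * V * L = 1.089 * 117.7 * 5.65 = 724.190445
Step 2: Re = 724.190445 / 1.59e-05
Step 3: Re = 4.5547e+07

4.5547e+07


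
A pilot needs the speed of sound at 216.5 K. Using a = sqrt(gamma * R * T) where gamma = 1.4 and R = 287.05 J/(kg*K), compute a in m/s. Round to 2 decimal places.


Step 1: gamma * R * T = 1.4 * 287.05 * 216.5 = 87004.855
Step 2: a = sqrt(87004.855) = 294.97 m/s

294.97


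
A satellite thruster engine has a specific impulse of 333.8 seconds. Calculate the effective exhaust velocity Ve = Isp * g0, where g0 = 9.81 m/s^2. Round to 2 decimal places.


Step 1: Ve = Isp * g0 = 333.8 * 9.81
Step 2: Ve = 3274.58 m/s

3274.58


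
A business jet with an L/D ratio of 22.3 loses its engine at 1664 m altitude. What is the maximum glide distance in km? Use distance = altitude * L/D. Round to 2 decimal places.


Step 1: Glide distance = altitude * L/D = 1664 * 22.3 = 37107.2 m
Step 2: Convert to km: 37107.2 / 1000 = 37.11 km

37.11


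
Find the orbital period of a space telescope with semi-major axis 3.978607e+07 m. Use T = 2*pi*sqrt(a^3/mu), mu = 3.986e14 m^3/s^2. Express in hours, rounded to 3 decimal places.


Step 1: a^3 / mu = 6.297862e+22 / 3.986e14 = 1.579995e+08
Step 2: sqrt(1.579995e+08) = 12569.7869 s
Step 3: T = 2*pi * 12569.7869 = 78978.3 s
Step 4: T in hours = 78978.3 / 3600 = 21.938 hours

21.938


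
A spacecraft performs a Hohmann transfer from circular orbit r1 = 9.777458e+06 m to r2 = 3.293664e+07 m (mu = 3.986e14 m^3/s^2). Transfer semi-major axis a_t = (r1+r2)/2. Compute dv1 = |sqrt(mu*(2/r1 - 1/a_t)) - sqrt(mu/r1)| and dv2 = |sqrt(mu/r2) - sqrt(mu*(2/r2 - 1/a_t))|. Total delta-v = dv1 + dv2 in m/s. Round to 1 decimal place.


Step 1: Transfer semi-major axis a_t = (9.777458e+06 + 3.293664e+07) / 2 = 2.135705e+07 m
Step 2: v1 (circular at r1) = sqrt(mu/r1) = 6384.92 m/s
Step 3: v_t1 = sqrt(mu*(2/r1 - 1/a_t)) = 7929.11 m/s
Step 4: dv1 = |7929.11 - 6384.92| = 1544.19 m/s
Step 5: v2 (circular at r2) = 3478.8 m/s, v_t2 = 2353.81 m/s
Step 6: dv2 = |3478.8 - 2353.81| = 1124.99 m/s
Step 7: Total delta-v = 1544.19 + 1124.99 = 2669.2 m/s

2669.2


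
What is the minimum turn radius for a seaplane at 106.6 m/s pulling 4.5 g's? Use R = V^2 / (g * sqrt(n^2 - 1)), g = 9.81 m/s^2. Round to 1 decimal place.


Step 1: V^2 = 106.6^2 = 11363.56
Step 2: n^2 - 1 = 4.5^2 - 1 = 19.25
Step 3: sqrt(19.25) = 4.387482
Step 4: R = 11363.56 / (9.81 * 4.387482) = 264.0 m

264.0


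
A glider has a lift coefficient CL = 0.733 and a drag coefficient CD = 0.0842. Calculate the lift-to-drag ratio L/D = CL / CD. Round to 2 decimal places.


Step 1: L/D = CL / CD = 0.733 / 0.0842
Step 2: L/D = 8.71

8.71


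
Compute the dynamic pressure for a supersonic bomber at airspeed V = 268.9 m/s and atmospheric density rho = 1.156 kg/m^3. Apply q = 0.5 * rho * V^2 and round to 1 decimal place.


Step 1: V^2 = 268.9^2 = 72307.21
Step 2: q = 0.5 * 1.156 * 72307.21
Step 3: q = 41793.6 Pa

41793.6


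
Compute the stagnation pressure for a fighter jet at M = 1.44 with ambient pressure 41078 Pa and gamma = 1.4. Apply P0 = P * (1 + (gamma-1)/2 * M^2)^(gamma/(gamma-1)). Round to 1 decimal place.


Step 1: (gamma-1)/2 * M^2 = 0.2 * 2.0736 = 0.41472
Step 2: 1 + 0.41472 = 1.41472
Step 3: Exponent gamma/(gamma-1) = 3.5
Step 4: P0 = 41078 * 1.41472^3.5 = 138342.6 Pa

138342.6


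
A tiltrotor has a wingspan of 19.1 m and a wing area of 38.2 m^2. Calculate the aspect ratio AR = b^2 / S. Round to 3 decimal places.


Step 1: b^2 = 19.1^2 = 364.81
Step 2: AR = 364.81 / 38.2 = 9.550

9.550


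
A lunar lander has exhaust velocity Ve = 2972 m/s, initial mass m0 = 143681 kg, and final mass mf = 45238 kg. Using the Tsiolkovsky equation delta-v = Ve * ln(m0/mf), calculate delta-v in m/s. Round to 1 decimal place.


Step 1: Mass ratio m0/mf = 143681 / 45238 = 3.176113
Step 2: ln(3.176113) = 1.155658
Step 3: delta-v = 2972 * 1.155658 = 3434.6 m/s

3434.6


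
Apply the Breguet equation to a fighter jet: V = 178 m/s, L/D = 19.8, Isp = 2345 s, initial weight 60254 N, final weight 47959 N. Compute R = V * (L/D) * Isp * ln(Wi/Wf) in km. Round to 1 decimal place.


Step 1: Coefficient = V * (L/D) * Isp = 178 * 19.8 * 2345 = 8264718.0 m
Step 2: Wi/Wf = 60254 / 47959 = 1.256365
Step 3: ln(1.256365) = 0.228222
Step 4: R = 8264718.0 * 0.228222 = 1886194.4 m = 1886.2 km

1886.2


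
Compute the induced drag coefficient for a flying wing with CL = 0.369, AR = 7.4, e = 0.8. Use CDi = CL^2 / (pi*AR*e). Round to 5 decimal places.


Step 1: CL^2 = 0.369^2 = 0.136161
Step 2: pi * AR * e = 3.14159 * 7.4 * 0.8 = 18.598229
Step 3: CDi = 0.136161 / 18.598229 = 0.00732

0.00732


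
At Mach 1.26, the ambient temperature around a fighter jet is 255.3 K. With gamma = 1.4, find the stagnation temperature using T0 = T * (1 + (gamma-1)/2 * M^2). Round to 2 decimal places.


Step 1: (gamma-1)/2 = 0.2
Step 2: M^2 = 1.5876
Step 3: 1 + 0.2 * 1.5876 = 1.31752
Step 4: T0 = 255.3 * 1.31752 = 336.36 K

336.36


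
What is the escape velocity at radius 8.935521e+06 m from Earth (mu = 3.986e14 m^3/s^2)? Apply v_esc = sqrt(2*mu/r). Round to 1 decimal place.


Step 1: 2*mu/r = 2 * 3.986e14 / 8.935521e+06 = 89216957.8025
Step 2: v_esc = sqrt(89216957.8025) = 9445.5 m/s

9445.5


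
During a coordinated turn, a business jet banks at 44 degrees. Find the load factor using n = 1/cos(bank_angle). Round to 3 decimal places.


Step 1: Convert 44 degrees to radians = 0.767945
Step 2: cos(44 deg) = 0.71934
Step 3: n = 1 / 0.71934 = 1.390

1.390


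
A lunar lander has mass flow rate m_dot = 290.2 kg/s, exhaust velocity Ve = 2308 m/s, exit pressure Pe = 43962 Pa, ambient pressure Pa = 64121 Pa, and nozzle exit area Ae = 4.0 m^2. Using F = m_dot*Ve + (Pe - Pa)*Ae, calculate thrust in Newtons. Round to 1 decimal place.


Step 1: Momentum thrust = m_dot * Ve = 290.2 * 2308 = 669781.6 N
Step 2: Pressure thrust = (Pe - Pa) * Ae = (43962 - 64121) * 4.0 = -80636.0 N
Step 3: Total thrust F = 669781.6 + -80636.0 = 589145.6 N

589145.6


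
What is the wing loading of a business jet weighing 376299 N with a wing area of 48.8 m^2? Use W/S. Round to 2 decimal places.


Step 1: Wing loading = W / S = 376299 / 48.8
Step 2: Wing loading = 7711.05 N/m^2

7711.05


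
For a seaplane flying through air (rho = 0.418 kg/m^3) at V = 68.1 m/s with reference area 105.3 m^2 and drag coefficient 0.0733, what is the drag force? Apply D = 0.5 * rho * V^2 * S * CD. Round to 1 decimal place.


Step 1: Dynamic pressure q = 0.5 * 0.418 * 68.1^2 = 969.2605 Pa
Step 2: Drag D = q * S * CD = 969.2605 * 105.3 * 0.0733
Step 3: D = 7481.2 N

7481.2


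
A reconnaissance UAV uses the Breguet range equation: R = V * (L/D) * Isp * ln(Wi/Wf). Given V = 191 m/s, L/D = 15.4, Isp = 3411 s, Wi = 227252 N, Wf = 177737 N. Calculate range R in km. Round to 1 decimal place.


Step 1: Coefficient = V * (L/D) * Isp = 191 * 15.4 * 3411 = 10033115.4 m
Step 2: Wi/Wf = 227252 / 177737 = 1.278586
Step 3: ln(1.278586) = 0.245755
Step 4: R = 10033115.4 * 0.245755 = 2465684.3 m = 2465.7 km

2465.7


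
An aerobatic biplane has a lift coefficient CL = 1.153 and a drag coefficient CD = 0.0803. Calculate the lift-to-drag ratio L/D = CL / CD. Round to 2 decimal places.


Step 1: L/D = CL / CD = 1.153 / 0.0803
Step 2: L/D = 14.36

14.36


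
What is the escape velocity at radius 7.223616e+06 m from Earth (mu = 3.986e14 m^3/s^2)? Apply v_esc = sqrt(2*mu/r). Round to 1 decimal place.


Step 1: 2*mu/r = 2 * 3.986e14 / 7.223616e+06 = 110360240.6329
Step 2: v_esc = sqrt(110360240.6329) = 10505.2 m/s

10505.2


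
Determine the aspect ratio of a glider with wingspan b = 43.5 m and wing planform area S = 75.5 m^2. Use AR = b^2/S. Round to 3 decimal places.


Step 1: b^2 = 43.5^2 = 1892.25
Step 2: AR = 1892.25 / 75.5 = 25.063

25.063


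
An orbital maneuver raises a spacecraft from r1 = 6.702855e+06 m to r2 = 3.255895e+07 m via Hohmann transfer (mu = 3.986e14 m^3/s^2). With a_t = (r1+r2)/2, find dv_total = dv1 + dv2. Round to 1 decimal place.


Step 1: Transfer semi-major axis a_t = (6.702855e+06 + 3.255895e+07) / 2 = 1.963090e+07 m
Step 2: v1 (circular at r1) = sqrt(mu/r1) = 7711.5 m/s
Step 3: v_t1 = sqrt(mu*(2/r1 - 1/a_t)) = 9931.25 m/s
Step 4: dv1 = |9931.25 - 7711.5| = 2219.75 m/s
Step 5: v2 (circular at r2) = 3498.92 m/s, v_t2 = 2044.53 m/s
Step 6: dv2 = |3498.92 - 2044.53| = 1454.39 m/s
Step 7: Total delta-v = 2219.75 + 1454.39 = 3674.1 m/s

3674.1


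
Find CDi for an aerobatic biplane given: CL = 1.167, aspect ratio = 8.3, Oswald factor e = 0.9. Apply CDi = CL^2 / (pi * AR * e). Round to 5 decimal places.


Step 1: CL^2 = 1.167^2 = 1.361889
Step 2: pi * AR * e = 3.14159 * 8.3 * 0.9 = 23.467697
Step 3: CDi = 1.361889 / 23.467697 = 0.05803

0.05803


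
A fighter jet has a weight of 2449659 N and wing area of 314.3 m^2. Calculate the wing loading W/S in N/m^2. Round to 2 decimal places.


Step 1: Wing loading = W / S = 2449659 / 314.3
Step 2: Wing loading = 7794.02 N/m^2

7794.02


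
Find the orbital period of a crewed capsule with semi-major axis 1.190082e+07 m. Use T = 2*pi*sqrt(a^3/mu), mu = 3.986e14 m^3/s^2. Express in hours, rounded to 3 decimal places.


Step 1: a^3 / mu = 1.685507e+21 / 3.986e14 = 4.228568e+06
Step 2: sqrt(4.228568e+06) = 2056.3483 s
Step 3: T = 2*pi * 2056.3483 = 12920.42 s
Step 4: T in hours = 12920.42 / 3600 = 3.589 hours

3.589


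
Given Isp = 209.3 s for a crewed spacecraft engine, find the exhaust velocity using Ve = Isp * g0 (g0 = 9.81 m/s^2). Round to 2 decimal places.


Step 1: Ve = Isp * g0 = 209.3 * 9.81
Step 2: Ve = 2053.23 m/s

2053.23


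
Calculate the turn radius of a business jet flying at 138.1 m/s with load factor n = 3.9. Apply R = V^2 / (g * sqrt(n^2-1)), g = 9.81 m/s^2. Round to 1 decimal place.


Step 1: V^2 = 138.1^2 = 19071.61
Step 2: n^2 - 1 = 3.9^2 - 1 = 14.21
Step 3: sqrt(14.21) = 3.769615
Step 4: R = 19071.61 / (9.81 * 3.769615) = 515.7 m

515.7


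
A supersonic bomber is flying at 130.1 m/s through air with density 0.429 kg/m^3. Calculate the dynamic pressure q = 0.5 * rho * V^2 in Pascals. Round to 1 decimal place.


Step 1: V^2 = 130.1^2 = 16926.01
Step 2: q = 0.5 * 0.429 * 16926.01
Step 3: q = 3630.6 Pa

3630.6


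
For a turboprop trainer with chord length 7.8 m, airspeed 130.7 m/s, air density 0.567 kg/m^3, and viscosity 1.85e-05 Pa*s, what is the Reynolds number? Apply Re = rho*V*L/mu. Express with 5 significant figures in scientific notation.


Step 1: Numerator = rho * V * L = 0.567 * 130.7 * 7.8 = 578.03382
Step 2: Re = 578.03382 / 1.85e-05
Step 3: Re = 3.1245e+07

3.1245e+07


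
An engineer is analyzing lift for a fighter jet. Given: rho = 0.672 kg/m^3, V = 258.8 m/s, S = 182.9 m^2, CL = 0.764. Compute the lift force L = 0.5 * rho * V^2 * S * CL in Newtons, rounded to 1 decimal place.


Step 1: Calculate dynamic pressure q = 0.5 * 0.672 * 258.8^2 = 0.5 * 0.672 * 66977.44 = 22504.4198 Pa
Step 2: Multiply by wing area and lift coefficient: L = 22504.4198 * 182.9 * 0.764
Step 3: L = 4116058.3887 * 0.764 = 3144668.6 N

3144668.6


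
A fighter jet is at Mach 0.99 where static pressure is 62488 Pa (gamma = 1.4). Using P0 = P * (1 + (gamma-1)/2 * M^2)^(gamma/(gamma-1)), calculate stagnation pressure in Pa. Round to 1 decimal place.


Step 1: (gamma-1)/2 * M^2 = 0.2 * 0.9801 = 0.19602
Step 2: 1 + 0.19602 = 1.19602
Step 3: Exponent gamma/(gamma-1) = 3.5
Step 4: P0 = 62488 * 1.19602^3.5 = 116917.9 Pa

116917.9


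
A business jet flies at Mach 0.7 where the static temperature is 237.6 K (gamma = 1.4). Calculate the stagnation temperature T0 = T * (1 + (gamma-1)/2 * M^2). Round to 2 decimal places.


Step 1: (gamma-1)/2 = 0.2
Step 2: M^2 = 0.49
Step 3: 1 + 0.2 * 0.49 = 1.098
Step 4: T0 = 237.6 * 1.098 = 260.88 K

260.88


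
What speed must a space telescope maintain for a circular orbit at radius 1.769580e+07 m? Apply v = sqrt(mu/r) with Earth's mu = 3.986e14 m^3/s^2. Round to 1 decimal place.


Step 1: mu / r = 3.986e14 / 1.769580e+07 = 22525118.9548
Step 2: v = sqrt(22525118.9548) = 4746.1 m/s

4746.1


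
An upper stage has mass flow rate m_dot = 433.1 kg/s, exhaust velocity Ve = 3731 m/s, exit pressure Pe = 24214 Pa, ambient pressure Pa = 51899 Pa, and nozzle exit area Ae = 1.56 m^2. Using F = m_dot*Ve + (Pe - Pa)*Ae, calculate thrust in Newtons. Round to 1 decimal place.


Step 1: Momentum thrust = m_dot * Ve = 433.1 * 3731 = 1615896.1 N
Step 2: Pressure thrust = (Pe - Pa) * Ae = (24214 - 51899) * 1.56 = -43188.60 N
Step 3: Total thrust F = 1615896.1 + -43188.60 = 1572707.5 N

1572707.5


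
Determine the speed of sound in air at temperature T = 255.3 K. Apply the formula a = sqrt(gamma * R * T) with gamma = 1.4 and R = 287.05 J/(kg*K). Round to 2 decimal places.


Step 1: gamma * R * T = 1.4 * 287.05 * 255.3 = 102597.411
Step 2: a = sqrt(102597.411) = 320.31 m/s

320.31


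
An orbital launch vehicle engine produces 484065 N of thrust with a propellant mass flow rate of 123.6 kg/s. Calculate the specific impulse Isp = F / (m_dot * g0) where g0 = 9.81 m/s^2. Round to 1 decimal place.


Step 1: m_dot * g0 = 123.6 * 9.81 = 1212.52
Step 2: Isp = 484065 / 1212.52 = 399.2 s

399.2


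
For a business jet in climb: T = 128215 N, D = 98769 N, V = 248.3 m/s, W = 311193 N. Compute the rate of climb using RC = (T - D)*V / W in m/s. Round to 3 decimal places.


Step 1: Excess thrust = T - D = 128215 - 98769 = 29446 N
Step 2: Excess power = 29446 * 248.3 = 7311441.8 W
Step 3: RC = 7311441.8 / 311193 = 23.495 m/s

23.495


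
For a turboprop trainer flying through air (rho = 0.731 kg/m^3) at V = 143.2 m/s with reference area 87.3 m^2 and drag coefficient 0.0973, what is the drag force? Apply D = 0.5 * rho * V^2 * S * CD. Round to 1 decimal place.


Step 1: Dynamic pressure q = 0.5 * 0.731 * 143.2^2 = 7495.0307 Pa
Step 2: Drag D = q * S * CD = 7495.0307 * 87.3 * 0.0973
Step 3: D = 63665.0 N

63665.0


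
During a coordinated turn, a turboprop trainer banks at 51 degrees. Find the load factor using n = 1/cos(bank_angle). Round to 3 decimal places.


Step 1: Convert 51 degrees to radians = 0.890118
Step 2: cos(51 deg) = 0.62932
Step 3: n = 1 / 0.62932 = 1.589

1.589


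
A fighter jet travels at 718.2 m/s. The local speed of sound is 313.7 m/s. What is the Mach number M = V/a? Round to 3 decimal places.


Step 1: M = V / a = 718.2 / 313.7
Step 2: M = 2.289

2.289


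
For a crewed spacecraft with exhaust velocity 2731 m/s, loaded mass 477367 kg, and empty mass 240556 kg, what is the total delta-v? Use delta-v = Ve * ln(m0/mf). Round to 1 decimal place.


Step 1: Mass ratio m0/mf = 477367 / 240556 = 1.984432
Step 2: ln(1.984432) = 0.685333
Step 3: delta-v = 2731 * 0.685333 = 1871.6 m/s

1871.6


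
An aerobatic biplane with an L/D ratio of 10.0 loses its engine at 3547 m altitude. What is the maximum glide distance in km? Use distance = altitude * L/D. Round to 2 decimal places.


Step 1: Glide distance = altitude * L/D = 3547 * 10.0 = 35470.0 m
Step 2: Convert to km: 35470.0 / 1000 = 35.47 km

35.47


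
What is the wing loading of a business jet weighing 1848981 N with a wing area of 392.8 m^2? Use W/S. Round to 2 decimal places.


Step 1: Wing loading = W / S = 1848981 / 392.8
Step 2: Wing loading = 4707.18 N/m^2

4707.18


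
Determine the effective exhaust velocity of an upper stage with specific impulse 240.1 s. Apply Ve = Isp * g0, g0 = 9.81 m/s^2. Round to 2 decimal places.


Step 1: Ve = Isp * g0 = 240.1 * 9.81
Step 2: Ve = 2355.38 m/s

2355.38


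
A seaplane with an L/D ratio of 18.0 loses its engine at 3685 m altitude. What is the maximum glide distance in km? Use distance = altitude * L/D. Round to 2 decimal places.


Step 1: Glide distance = altitude * L/D = 3685 * 18.0 = 66330.0 m
Step 2: Convert to km: 66330.0 / 1000 = 66.33 km

66.33


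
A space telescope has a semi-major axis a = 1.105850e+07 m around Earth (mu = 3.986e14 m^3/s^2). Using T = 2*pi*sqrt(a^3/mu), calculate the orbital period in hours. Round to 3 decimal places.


Step 1: a^3 / mu = 1.352349e+21 / 3.986e14 = 3.392746e+06
Step 2: sqrt(3.392746e+06) = 1841.9409 s
Step 3: T = 2*pi * 1841.9409 = 11573.26 s
Step 4: T in hours = 11573.26 / 3600 = 3.215 hours

3.215


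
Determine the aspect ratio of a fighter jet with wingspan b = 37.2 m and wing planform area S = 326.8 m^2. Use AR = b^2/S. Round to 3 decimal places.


Step 1: b^2 = 37.2^2 = 1383.84
Step 2: AR = 1383.84 / 326.8 = 4.235

4.235


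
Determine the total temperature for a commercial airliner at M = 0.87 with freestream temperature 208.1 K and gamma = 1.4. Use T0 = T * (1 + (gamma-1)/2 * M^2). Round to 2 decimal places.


Step 1: (gamma-1)/2 = 0.2
Step 2: M^2 = 0.7569
Step 3: 1 + 0.2 * 0.7569 = 1.15138
Step 4: T0 = 208.1 * 1.15138 = 239.60 K

239.60


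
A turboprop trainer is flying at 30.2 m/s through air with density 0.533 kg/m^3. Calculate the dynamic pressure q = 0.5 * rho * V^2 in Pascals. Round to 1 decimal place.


Step 1: V^2 = 30.2^2 = 912.04
Step 2: q = 0.5 * 0.533 * 912.04
Step 3: q = 243.1 Pa

243.1


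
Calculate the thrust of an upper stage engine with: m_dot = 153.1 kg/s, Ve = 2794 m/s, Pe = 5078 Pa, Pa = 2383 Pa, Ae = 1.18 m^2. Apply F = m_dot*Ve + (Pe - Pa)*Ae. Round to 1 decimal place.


Step 1: Momentum thrust = m_dot * Ve = 153.1 * 2794 = 427761.4 N
Step 2: Pressure thrust = (Pe - Pa) * Ae = (5078 - 2383) * 1.18 = 3180.10 N
Step 3: Total thrust F = 427761.4 + 3180.10 = 430941.5 N

430941.5


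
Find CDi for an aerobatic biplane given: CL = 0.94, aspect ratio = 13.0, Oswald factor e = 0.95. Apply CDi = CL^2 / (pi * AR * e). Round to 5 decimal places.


Step 1: CL^2 = 0.94^2 = 0.8836
Step 2: pi * AR * e = 3.14159 * 13.0 * 0.95 = 38.798669
Step 3: CDi = 0.8836 / 38.798669 = 0.02277

0.02277


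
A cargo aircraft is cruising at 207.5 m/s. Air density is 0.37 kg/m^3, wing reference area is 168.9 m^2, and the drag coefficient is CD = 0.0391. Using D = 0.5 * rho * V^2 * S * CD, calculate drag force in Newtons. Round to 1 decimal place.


Step 1: Dynamic pressure q = 0.5 * 0.37 * 207.5^2 = 7965.4062 Pa
Step 2: Drag D = q * S * CD = 7965.4062 * 168.9 * 0.0391
Step 3: D = 52603.5 N

52603.5


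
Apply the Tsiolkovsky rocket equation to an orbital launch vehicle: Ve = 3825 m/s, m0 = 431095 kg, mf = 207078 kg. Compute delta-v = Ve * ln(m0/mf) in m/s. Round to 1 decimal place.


Step 1: Mass ratio m0/mf = 431095 / 207078 = 2.0818
Step 2: ln(2.0818) = 0.733233
Step 3: delta-v = 3825 * 0.733233 = 2804.6 m/s

2804.6


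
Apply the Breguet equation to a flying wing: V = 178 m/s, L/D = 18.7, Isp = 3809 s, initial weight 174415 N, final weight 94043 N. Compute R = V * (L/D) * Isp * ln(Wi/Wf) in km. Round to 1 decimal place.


Step 1: Coefficient = V * (L/D) * Isp = 178 * 18.7 * 3809 = 12678637.4 m
Step 2: Wi/Wf = 174415 / 94043 = 1.85463
Step 3: ln(1.85463) = 0.617685
Step 4: R = 12678637.4 * 0.617685 = 7831409.1 m = 7831.4 km

7831.4


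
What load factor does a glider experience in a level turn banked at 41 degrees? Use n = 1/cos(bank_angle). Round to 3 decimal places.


Step 1: Convert 41 degrees to radians = 0.715585
Step 2: cos(41 deg) = 0.75471
Step 3: n = 1 / 0.75471 = 1.325

1.325


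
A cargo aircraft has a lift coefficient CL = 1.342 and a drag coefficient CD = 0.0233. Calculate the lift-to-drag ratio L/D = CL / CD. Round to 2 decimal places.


Step 1: L/D = CL / CD = 1.342 / 0.0233
Step 2: L/D = 57.60

57.60


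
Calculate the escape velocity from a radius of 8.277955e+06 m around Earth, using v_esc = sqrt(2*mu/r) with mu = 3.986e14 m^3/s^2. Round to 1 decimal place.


Step 1: 2*mu/r = 2 * 3.986e14 / 8.277955e+06 = 96303978.4584
Step 2: v_esc = sqrt(96303978.4584) = 9813.5 m/s

9813.5


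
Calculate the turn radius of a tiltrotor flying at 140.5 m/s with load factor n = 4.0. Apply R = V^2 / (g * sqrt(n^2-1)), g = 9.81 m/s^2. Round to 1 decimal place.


Step 1: V^2 = 140.5^2 = 19740.25
Step 2: n^2 - 1 = 4.0^2 - 1 = 15.0
Step 3: sqrt(15.0) = 3.872983
Step 4: R = 19740.25 / (9.81 * 3.872983) = 519.6 m

519.6


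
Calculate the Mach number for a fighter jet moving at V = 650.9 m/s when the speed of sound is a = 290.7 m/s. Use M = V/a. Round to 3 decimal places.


Step 1: M = V / a = 650.9 / 290.7
Step 2: M = 2.239

2.239


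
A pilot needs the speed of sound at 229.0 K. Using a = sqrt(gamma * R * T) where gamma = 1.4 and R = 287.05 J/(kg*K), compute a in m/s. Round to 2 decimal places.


Step 1: gamma * R * T = 1.4 * 287.05 * 229.0 = 92028.23
Step 2: a = sqrt(92028.23) = 303.36 m/s

303.36


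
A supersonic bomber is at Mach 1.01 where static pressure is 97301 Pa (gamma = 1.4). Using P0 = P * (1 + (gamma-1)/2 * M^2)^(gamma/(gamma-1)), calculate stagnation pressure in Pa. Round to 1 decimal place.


Step 1: (gamma-1)/2 * M^2 = 0.2 * 1.0201 = 0.20402
Step 2: 1 + 0.20402 = 1.20402
Step 3: Exponent gamma/(gamma-1) = 3.5
Step 4: P0 = 97301 * 1.20402^3.5 = 186352.5 Pa

186352.5


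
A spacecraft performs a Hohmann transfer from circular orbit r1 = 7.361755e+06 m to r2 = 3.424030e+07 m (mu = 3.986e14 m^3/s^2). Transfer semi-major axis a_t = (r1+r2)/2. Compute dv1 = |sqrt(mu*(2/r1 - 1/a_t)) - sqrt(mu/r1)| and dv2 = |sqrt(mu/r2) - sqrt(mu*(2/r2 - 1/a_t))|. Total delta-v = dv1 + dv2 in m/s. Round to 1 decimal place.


Step 1: Transfer semi-major axis a_t = (7.361755e+06 + 3.424030e+07) / 2 = 2.080103e+07 m
Step 2: v1 (circular at r1) = sqrt(mu/r1) = 7358.31 m/s
Step 3: v_t1 = sqrt(mu*(2/r1 - 1/a_t)) = 9440.7 m/s
Step 4: dv1 = |9440.7 - 7358.31| = 2082.4 m/s
Step 5: v2 (circular at r2) = 3411.93 m/s, v_t2 = 2029.78 m/s
Step 6: dv2 = |3411.93 - 2029.78| = 1382.15 m/s
Step 7: Total delta-v = 2082.4 + 1382.15 = 3464.5 m/s

3464.5


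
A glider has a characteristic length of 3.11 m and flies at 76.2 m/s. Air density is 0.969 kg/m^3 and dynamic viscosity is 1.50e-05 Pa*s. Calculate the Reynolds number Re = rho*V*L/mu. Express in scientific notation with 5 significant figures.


Step 1: Numerator = rho * V * L = 0.969 * 76.2 * 3.11 = 229.635558
Step 2: Re = 229.635558 / 1.50e-05
Step 3: Re = 1.5309e+07

1.5309e+07


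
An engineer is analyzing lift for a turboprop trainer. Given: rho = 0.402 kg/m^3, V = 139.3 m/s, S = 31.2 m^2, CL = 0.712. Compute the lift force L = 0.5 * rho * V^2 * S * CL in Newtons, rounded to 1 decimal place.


Step 1: Calculate dynamic pressure q = 0.5 * 0.402 * 139.3^2 = 0.5 * 0.402 * 19404.49 = 3900.3025 Pa
Step 2: Multiply by wing area and lift coefficient: L = 3900.3025 * 31.2 * 0.712
Step 3: L = 121689.4377 * 0.712 = 86642.9 N

86642.9


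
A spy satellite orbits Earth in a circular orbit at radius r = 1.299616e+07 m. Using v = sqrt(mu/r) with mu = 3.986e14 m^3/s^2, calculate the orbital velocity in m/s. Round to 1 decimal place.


Step 1: mu / r = 3.986e14 / 1.299616e+07 = 30670598.0844
Step 2: v = sqrt(30670598.0844) = 5538.1 m/s

5538.1


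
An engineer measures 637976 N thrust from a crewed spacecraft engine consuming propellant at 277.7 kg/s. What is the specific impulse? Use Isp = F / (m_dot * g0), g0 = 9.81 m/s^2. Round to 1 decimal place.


Step 1: m_dot * g0 = 277.7 * 9.81 = 2724.24
Step 2: Isp = 637976 / 2724.24 = 234.2 s

234.2


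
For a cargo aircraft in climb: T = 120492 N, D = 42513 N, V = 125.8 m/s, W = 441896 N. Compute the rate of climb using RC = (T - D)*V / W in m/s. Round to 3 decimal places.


Step 1: Excess thrust = T - D = 120492 - 42513 = 77979 N
Step 2: Excess power = 77979 * 125.8 = 9809758.2 W
Step 3: RC = 9809758.2 / 441896 = 22.199 m/s

22.199


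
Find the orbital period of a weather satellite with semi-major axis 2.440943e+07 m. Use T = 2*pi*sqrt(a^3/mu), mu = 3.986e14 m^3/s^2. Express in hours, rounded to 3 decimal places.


Step 1: a^3 / mu = 1.454363e+22 / 3.986e14 = 3.648679e+07
Step 2: sqrt(3.648679e+07) = 6040.4294 s
Step 3: T = 2*pi * 6040.4294 = 37953.14 s
Step 4: T in hours = 37953.14 / 3600 = 10.543 hours

10.543


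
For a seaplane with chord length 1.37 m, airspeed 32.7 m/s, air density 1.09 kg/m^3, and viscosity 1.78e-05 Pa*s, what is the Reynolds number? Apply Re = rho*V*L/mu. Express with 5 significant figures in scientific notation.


Step 1: Numerator = rho * V * L = 1.09 * 32.7 * 1.37 = 48.83091
Step 2: Re = 48.83091 / 1.78e-05
Step 3: Re = 2.7433e+06

2.7433e+06


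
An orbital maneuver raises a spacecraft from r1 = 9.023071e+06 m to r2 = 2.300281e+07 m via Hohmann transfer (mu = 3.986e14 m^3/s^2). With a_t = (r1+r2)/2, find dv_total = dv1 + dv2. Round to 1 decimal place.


Step 1: Transfer semi-major axis a_t = (9.023071e+06 + 2.300281e+07) / 2 = 1.601294e+07 m
Step 2: v1 (circular at r1) = sqrt(mu/r1) = 6646.48 m/s
Step 3: v_t1 = sqrt(mu*(2/r1 - 1/a_t)) = 7966.11 m/s
Step 4: dv1 = |7966.11 - 6646.48| = 1319.63 m/s
Step 5: v2 (circular at r2) = 4162.73 m/s, v_t2 = 3124.78 m/s
Step 6: dv2 = |4162.73 - 3124.78| = 1037.95 m/s
Step 7: Total delta-v = 1319.63 + 1037.95 = 2357.6 m/s

2357.6


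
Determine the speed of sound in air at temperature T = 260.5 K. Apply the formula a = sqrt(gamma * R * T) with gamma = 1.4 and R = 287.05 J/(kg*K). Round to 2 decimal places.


Step 1: gamma * R * T = 1.4 * 287.05 * 260.5 = 104687.135
Step 2: a = sqrt(104687.135) = 323.55 m/s

323.55


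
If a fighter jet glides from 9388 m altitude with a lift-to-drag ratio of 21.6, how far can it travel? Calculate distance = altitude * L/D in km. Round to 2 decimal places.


Step 1: Glide distance = altitude * L/D = 9388 * 21.6 = 202780.8 m
Step 2: Convert to km: 202780.8 / 1000 = 202.78 km

202.78


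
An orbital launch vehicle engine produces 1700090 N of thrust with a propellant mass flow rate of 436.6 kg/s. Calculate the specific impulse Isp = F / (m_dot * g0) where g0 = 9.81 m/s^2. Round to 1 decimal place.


Step 1: m_dot * g0 = 436.6 * 9.81 = 4283.05
Step 2: Isp = 1700090 / 4283.05 = 396.9 s

396.9


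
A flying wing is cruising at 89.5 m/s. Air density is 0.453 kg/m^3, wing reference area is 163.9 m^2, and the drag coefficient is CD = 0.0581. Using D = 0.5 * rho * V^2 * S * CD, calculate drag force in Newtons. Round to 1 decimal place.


Step 1: Dynamic pressure q = 0.5 * 0.453 * 89.5^2 = 1814.3216 Pa
Step 2: Drag D = q * S * CD = 1814.3216 * 163.9 * 0.0581
Step 3: D = 17277.0 N

17277.0


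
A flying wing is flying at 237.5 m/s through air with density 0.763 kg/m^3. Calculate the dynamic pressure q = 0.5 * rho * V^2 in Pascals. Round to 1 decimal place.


Step 1: V^2 = 237.5^2 = 56406.25
Step 2: q = 0.5 * 0.763 * 56406.25
Step 3: q = 21519.0 Pa

21519.0


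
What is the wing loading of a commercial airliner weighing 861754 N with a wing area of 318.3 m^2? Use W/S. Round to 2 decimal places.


Step 1: Wing loading = W / S = 861754 / 318.3
Step 2: Wing loading = 2707.36 N/m^2

2707.36
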